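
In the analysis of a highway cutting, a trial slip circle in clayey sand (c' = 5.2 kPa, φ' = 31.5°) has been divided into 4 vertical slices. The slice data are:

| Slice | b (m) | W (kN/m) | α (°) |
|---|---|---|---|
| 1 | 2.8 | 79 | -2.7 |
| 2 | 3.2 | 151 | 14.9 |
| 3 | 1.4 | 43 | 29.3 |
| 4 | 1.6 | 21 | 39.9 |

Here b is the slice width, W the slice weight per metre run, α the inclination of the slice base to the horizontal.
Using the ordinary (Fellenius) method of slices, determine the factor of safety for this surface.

FS = 3.18

Ordinary method of slices: FS = Σ[c'·Δl_i + (W_i cosα_i)·tanφ'] / Σ W_i sinα_i, with Δl_i = b_i / cosα_i.
Slice 1: Δl = 2.8/cos(-2.7°) = 2.803 m; N'_1 = 79·cos(-2.7°) = 78.9; c'Δl = 14.58; W sinα = -3.7
Slice 2: Δl = 3.2/cos14.9° = 3.311 m; N'_2 = 151·cos14.9° = 145.9; c'Δl = 17.22; W sinα = 38.8
Slice 3: Δl = 1.4/cos29.3° = 1.605 m; N'_3 = 43·cos29.3° = 37.5; c'Δl = 8.35; W sinα = 21.0
Slice 4: Δl = 1.6/cos39.9° = 2.086 m; N'_4 = 21·cos39.9° = 16.1; c'Δl = 10.85; W sinα = 13.5
Σc'Δl = 51.0 kN/m; ΣN' = 278.4 kN/m; ΣW sinα = 69.6 kN/m
Resisting = 51.0 + 278.4·tan31.5° = 51.0 + 170.6 = 221.6 kN/m
FS = 221.6 / 69.6 = 3.183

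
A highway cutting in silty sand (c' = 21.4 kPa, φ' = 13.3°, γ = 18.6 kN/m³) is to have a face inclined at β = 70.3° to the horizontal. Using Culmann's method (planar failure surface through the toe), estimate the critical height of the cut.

H_c = 9.26 m

Culmann's analysis gives the critical failure plane at α_cr = (β + φ')/2 = (70.3 + 13.3)/2 = 41.8°, and the critical height
H_c = (4c'/γ) · sinβ cosφ' / [1 − cos(β − φ')]
    = (4·21.4/18.6) · sin70.3°·cos13.3° / [1 − cos(57.0°)]
    = 4.602 · 0.9415·0.9732 / [1 − 0.5446]
    = 4.602 · 0.9162 / 0.4554
    = 9.26 m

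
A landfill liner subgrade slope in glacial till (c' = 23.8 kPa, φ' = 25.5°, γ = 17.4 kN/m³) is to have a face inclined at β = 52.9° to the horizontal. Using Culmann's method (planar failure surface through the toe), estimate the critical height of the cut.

Culmann's analysis gives the critical failure plane at α_cr = (β + φ')/2 = (52.9 + 25.5)/2 = 39.2°, and the critical height
H_c = (4c'/γ) · sinβ cosφ' / [1 − cos(β − φ')]
    = (4·23.8/17.4) · sin52.9°·cos25.5° / [1 − cos(27.4°)]
    = 5.471 · 0.7976·0.9026 / [1 − 0.8878]
    = 5.471 · 0.7199 / 0.1122
    = 35.11 m

H_c = 35.11 m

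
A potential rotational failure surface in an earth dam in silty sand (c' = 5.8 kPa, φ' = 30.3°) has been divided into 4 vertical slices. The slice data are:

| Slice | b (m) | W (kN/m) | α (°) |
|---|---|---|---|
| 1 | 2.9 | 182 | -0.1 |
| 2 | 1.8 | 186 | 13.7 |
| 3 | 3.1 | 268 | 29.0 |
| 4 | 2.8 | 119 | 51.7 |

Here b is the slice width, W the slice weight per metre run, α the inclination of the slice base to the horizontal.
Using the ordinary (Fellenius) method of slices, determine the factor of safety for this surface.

FS = 1.75

Ordinary method of slices: FS = Σ[c'·Δl_i + (W_i cosα_i)·tanφ'] / Σ W_i sinα_i, with Δl_i = b_i / cosα_i.
Slice 1: Δl = 2.9/cos(-0.1°) = 2.900 m; N'_1 = 182·cos(-0.1°) = 182.0; c'Δl = 16.82; W sinα = -0.3
Slice 2: Δl = 1.8/cos13.7° = 1.853 m; N'_2 = 186·cos13.7° = 180.7; c'Δl = 10.75; W sinα = 44.1
Slice 3: Δl = 3.1/cos29.0° = 3.544 m; N'_3 = 268·cos29.0° = 234.4; c'Δl = 20.56; W sinα = 129.9
Slice 4: Δl = 2.8/cos51.7° = 4.518 m; N'_4 = 119·cos51.7° = 73.8; c'Δl = 26.20; W sinα = 93.4
Σc'Δl = 74.3 kN/m; ΣN' = 670.9 kN/m; ΣW sinα = 267.1 kN/m
Resisting = 74.3 + 670.9·tan30.3° = 74.3 + 392.0 = 466.3 kN/m
FS = 466.3 / 267.1 = 1.746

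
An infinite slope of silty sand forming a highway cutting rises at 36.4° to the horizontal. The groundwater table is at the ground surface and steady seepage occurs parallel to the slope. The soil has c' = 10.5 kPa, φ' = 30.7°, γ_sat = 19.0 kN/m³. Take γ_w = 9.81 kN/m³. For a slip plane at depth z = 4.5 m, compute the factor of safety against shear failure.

FS = 0.65

With seepage parallel to the slope and the water table at the surface, the effective normal stress on the slip plane uses the buoyant unit weight γ' = γ_sat − γ_w while the driving shear stress uses γ_sat:
FS = [c' + γ' z cos²β tanφ'] / [γ_sat z sinβ cosβ]
γ' = 19.0 − 9.81 = 9.19 kN/m³
Numerator = 10.5 + 9.19·4.5·cos²36.4°·tan30.7° = 10.5 + 9.19·4.5·0.6479·0.5938 = 26.408 kPa
Denominator = 19.0·4.5·sin36.4°·cos36.4° = 19.0·4.5·0.5934·0.8049 = 40.838 kPa
FS = 26.408 / 40.838 = 0.647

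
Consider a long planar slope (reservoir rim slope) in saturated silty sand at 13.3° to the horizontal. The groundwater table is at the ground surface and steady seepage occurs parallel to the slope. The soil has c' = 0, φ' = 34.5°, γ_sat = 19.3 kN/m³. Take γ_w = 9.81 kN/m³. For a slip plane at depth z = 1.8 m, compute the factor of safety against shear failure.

FS = 1.43

With seepage parallel to the slope and the water table at the surface, the effective normal stress on the slip plane uses the buoyant unit weight γ' = γ_sat − γ_w while the driving shear stress uses γ_sat:
FS = [c' + γ' z cos²β tanφ'] / [γ_sat z sinβ cosβ]
(For c' = 0 this reduces to FS = (γ'/γ_sat)·tanφ'/tanβ.)
γ' = 19.3 − 9.81 = 9.49 kN/m³
Numerator = 0.0 + 9.49·1.8·cos²13.3°·tan34.5° = 0.0 + 9.49·1.8·0.9471·0.6873 = 11.119 kPa
Denominator = 19.3·1.8·sin13.3°·cos13.3° = 19.3·1.8·0.2300·0.9732 = 7.778 kPa
FS = 11.119 / 7.778 = 1.430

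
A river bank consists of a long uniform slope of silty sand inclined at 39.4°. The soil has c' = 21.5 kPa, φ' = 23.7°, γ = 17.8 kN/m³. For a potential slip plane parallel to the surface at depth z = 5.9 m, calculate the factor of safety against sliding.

For an infinite slope with a slip plane parallel to the surface (no pore pressure): FS = [c' + γz cos²β tanφ'] / [γz sinβ cosβ].
γz = 17.8·5.9 = 105.02 kN/m²
Numerator = 21.5 + 105.02·cos²39.4°·tan23.7° = 21.5 + 105.02·0.5971·0.4390 = 49.027 kPa
Denominator = 105.02·sin39.4°·cos39.4° = 105.02·0.6347·0.7727 = 51.510 kPa
FS = 49.027 / 51.510 = 0.952

FS = 0.95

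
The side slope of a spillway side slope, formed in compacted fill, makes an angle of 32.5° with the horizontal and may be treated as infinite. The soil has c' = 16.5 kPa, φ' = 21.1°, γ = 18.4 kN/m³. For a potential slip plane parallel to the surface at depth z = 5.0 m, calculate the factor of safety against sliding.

For an infinite slope with a slip plane parallel to the surface (no pore pressure): FS = [c' + γz cos²β tanφ'] / [γz sinβ cosβ].
γz = 18.4·5.0 = 92.00 kN/m²
Numerator = 16.5 + 92.00·cos²32.5°·tan21.1° = 16.5 + 92.00·0.7113·0.3859 = 41.751 kPa
Denominator = 92.00·sin32.5°·cos32.5° = 92.00·0.5373·0.8434 = 41.690 kPa
FS = 41.751 / 41.690 = 1.001

FS = 1.00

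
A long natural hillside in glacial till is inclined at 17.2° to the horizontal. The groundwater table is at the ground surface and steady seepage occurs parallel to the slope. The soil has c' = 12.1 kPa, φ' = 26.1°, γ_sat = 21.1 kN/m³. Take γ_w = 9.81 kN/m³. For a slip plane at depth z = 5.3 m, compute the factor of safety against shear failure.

FS = 1.23

With seepage parallel to the slope and the water table at the surface, the effective normal stress on the slip plane uses the buoyant unit weight γ' = γ_sat − γ_w while the driving shear stress uses γ_sat:
FS = [c' + γ' z cos²β tanφ'] / [γ_sat z sinβ cosβ]
γ' = 21.1 − 9.81 = 11.29 kN/m³
Numerator = 12.1 + 11.29·5.3·cos²17.2°·tan26.1° = 12.1 + 11.29·5.3·0.9126·0.4899 = 38.851 kPa
Denominator = 21.1·5.3·sin17.2°·cos17.2° = 21.1·5.3·0.2957·0.9553 = 31.590 kPa
FS = 38.851 / 31.590 = 1.230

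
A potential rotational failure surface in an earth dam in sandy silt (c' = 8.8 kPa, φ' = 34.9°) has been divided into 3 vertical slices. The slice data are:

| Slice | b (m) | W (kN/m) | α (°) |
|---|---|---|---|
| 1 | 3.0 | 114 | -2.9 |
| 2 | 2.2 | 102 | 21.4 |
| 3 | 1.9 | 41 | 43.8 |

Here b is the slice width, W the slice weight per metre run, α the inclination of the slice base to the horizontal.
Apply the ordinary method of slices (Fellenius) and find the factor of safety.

Ordinary method of slices: FS = Σ[c'·Δl_i + (W_i cosα_i)·tanφ'] / Σ W_i sinα_i, with Δl_i = b_i / cosα_i.
Slice 1: Δl = 3.0/cos(-2.9°) = 3.004 m; N'_1 = 114·cos(-2.9°) = 113.9; c'Δl = 26.43; W sinα = -5.8
Slice 2: Δl = 2.2/cos21.4° = 2.363 m; N'_2 = 102·cos21.4° = 95.0; c'Δl = 20.79; W sinα = 37.2
Slice 3: Δl = 1.9/cos43.8° = 2.632 m; N'_3 = 41·cos43.8° = 29.6; c'Δl = 23.17; W sinα = 28.4
Σc'Δl = 70.4 kN/m; ΣN' = 238.4 kN/m; ΣW sinα = 59.8 kN/m
Resisting = 70.4 + 238.4·tan34.9° = 70.4 + 166.3 = 236.7 kN/m
FS = 236.7 / 59.8 = 3.957

FS = 3.96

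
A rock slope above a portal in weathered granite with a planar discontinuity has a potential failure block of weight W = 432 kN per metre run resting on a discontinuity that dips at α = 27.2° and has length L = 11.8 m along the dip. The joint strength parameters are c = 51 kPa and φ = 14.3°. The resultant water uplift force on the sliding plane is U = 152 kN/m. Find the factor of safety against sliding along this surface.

Resolving the block weight along and normal to the plane and applying the Mohr–Coulomb strength on the joint:
N' = W cosα − U = 432·cos27.2° − 152 = 232.2 kN/m
Driving force T = W sinα = 432·sin27.2° = 197.5 kN/m
Resisting force R = c·L + N'·tanφ = 51·11.8 + 232.2·tan14.3° = 601.8 + 59.2 = 661.0 kN/m
FS = R / T = 661.0 / 197.5 = 3.347

FS = 3.35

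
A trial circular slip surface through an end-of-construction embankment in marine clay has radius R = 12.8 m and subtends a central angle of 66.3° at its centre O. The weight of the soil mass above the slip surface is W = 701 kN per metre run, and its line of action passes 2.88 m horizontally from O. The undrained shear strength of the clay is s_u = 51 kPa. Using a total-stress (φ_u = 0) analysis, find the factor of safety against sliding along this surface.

Taking moments about the centre O, the resisting moment is provided by the undrained shear strength acting along the arc:
Arc length L_a = R·θ = 12.8·(66.3°·π/180) = 12.8·1.1572 = 14.81 m
M_R = s_u·L_a·R = 51·14.81·12.8 = 9669.0 kN·m/m
M_D = W·d = 701·2.88 = 2018.9 kN·m/m
FS = M_R / M_D = 9669.0 / 2018.9 = 4.789

FS = 4.79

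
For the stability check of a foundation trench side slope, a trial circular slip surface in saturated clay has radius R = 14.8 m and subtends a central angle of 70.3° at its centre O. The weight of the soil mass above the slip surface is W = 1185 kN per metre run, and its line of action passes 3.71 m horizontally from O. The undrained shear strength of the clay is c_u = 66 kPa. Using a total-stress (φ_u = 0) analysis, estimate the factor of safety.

FS = 4.03

Taking moments about the centre O, the resisting moment is provided by the undrained shear strength acting along the arc:
Arc length L_a = R·θ = 14.8·(70.3°·π/180) = 14.8·1.2270 = 18.16 m
M_R = c_u·L_a·R = 66·18.16·14.8 = 17737.8 kN·m/m
M_D = W·d = 1185·3.71 = 4396.4 kN·m/m
FS = M_R / M_D = 17737.8 / 4396.4 = 4.035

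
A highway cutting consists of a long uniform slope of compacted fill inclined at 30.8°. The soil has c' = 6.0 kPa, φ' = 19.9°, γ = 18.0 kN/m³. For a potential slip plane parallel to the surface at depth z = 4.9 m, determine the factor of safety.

For an infinite slope with a slip plane parallel to the surface (no pore pressure): FS = [c' + γz cos²β tanφ'] / [γz sinβ cosβ].
γz = 18.0·4.9 = 88.20 kN/m²
Numerator = 6.0 + 88.20·cos²30.8°·tan19.9° = 6.0 + 88.20·0.7378·0.3620 = 29.557 kPa
Denominator = 88.20·sin30.8°·cos30.8° = 88.20·0.5120·0.8590 = 38.793 kPa
FS = 29.557 / 38.793 = 0.762

FS = 0.76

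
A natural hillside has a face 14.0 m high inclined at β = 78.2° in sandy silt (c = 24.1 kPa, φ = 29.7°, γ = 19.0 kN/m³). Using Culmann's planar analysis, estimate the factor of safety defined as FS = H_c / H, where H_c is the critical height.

H_c = (4c/γ) · sinβ cosφ / [1 − cos(β − φ)]
    = (4·24.1/19.0) · sin78.2°·cos29.7° / [1 − cos48.5°]
    = 5.074 · 0.8503 / 0.3374 = 12.79 m
FS = H_c / H = 12.79 / 14.0 = 0.913

FS = 0.91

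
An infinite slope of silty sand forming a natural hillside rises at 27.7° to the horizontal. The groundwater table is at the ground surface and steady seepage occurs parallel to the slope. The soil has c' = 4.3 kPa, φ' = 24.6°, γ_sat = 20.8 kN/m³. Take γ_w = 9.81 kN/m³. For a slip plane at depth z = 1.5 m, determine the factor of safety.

FS = 0.80

With seepage parallel to the slope and the water table at the surface, the effective normal stress on the slip plane uses the buoyant unit weight γ' = γ_sat − γ_w while the driving shear stress uses γ_sat:
FS = [c' + γ' z cos²β tanφ'] / [γ_sat z sinβ cosβ]
γ' = 20.8 − 9.81 = 10.99 kN/m³
Numerator = 4.3 + 10.99·1.5·cos²27.7°·tan24.6° = 4.3 + 10.99·1.5·0.7839·0.4578 = 10.217 kPa
Denominator = 20.8·1.5·sin27.7°·cos27.7° = 20.8·1.5·0.4648·0.8854 = 12.841 kPa
FS = 10.217 / 12.841 = 0.796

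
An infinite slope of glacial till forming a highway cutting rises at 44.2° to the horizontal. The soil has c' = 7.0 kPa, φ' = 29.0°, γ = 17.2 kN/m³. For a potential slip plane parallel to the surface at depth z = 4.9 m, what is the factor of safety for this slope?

FS = 0.74

For an infinite slope with a slip plane parallel to the surface (no pore pressure): FS = [c' + γz cos²β tanφ'] / [γz sinβ cosβ].
γz = 17.2·4.9 = 84.28 kN/m²
Numerator = 7.0 + 84.28·cos²44.2°·tan29.0° = 7.0 + 84.28·0.5140·0.5543 = 31.011 kPa
Denominator = 84.28·sin44.2°·cos44.2° = 84.28·0.6972·0.7169 = 42.124 kPa
FS = 31.011 / 42.124 = 0.736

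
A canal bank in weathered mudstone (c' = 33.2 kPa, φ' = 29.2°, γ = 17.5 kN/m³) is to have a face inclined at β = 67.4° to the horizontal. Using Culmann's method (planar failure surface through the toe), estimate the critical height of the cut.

H_c = 28.56 m

Culmann's analysis gives the critical failure plane at α_cr = (β + φ')/2 = (67.4 + 29.2)/2 = 48.3°, and the critical height
H_c = (4c'/γ) · sinβ cosφ' / [1 − cos(β − φ')]
    = (4·33.2/17.5) · sin67.4°·cos29.2° / [1 − cos(38.2°)]
    = 7.589 · 0.9232·0.8729 / [1 − 0.7859]
    = 7.589 · 0.8059 / 0.2141
    = 28.56 m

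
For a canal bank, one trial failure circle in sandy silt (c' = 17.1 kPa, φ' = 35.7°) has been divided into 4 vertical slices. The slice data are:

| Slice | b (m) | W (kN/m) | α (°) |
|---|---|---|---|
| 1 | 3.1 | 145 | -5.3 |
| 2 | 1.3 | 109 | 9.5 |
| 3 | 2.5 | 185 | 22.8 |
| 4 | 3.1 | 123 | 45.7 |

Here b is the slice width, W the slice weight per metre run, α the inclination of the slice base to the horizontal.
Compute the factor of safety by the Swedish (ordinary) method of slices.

FS = 3.43

Ordinary method of slices: FS = Σ[c'·Δl_i + (W_i cosα_i)·tanφ'] / Σ W_i sinα_i, with Δl_i = b_i / cosα_i.
Slice 1: Δl = 3.1/cos(-5.3°) = 3.113 m; N'_1 = 145·cos(-5.3°) = 144.4; c'Δl = 53.24; W sinα = -13.4
Slice 2: Δl = 1.3/cos9.5° = 1.318 m; N'_2 = 109·cos9.5° = 107.5; c'Δl = 22.54; W sinα = 18.0
Slice 3: Δl = 2.5/cos22.8° = 2.712 m; N'_3 = 185·cos22.8° = 170.5; c'Δl = 46.37; W sinα = 71.7
Slice 4: Δl = 3.1/cos45.7° = 4.439 m; N'_4 = 123·cos45.7° = 85.9; c'Δl = 75.90; W sinα = 88.0
Σc'Δl = 198.1 kN/m; ΣN' = 508.3 kN/m; ΣW sinα = 164.3 kN/m
Resisting = 198.1 + 508.3·tan35.7° = 198.1 + 365.3 = 563.3 kN/m
FS = 563.3 / 164.3 = 3.428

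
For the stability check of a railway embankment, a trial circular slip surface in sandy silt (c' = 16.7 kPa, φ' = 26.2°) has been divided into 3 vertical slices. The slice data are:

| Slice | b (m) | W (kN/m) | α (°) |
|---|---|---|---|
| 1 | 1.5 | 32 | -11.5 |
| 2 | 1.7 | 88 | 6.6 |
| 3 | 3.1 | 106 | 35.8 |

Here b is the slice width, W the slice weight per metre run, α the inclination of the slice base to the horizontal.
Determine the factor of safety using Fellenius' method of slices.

Ordinary method of slices: FS = Σ[c'·Δl_i + (W_i cosα_i)·tanφ'] / Σ W_i sinα_i, with Δl_i = b_i / cosα_i.
Slice 1: Δl = 1.5/cos(-11.5°) = 1.531 m; N'_1 = 32·cos(-11.5°) = 31.4; c'Δl = 25.56; W sinα = -6.4
Slice 2: Δl = 1.7/cos6.6° = 1.711 m; N'_2 = 88·cos6.6° = 87.4; c'Δl = 28.58; W sinα = 10.1
Slice 3: Δl = 3.1/cos35.8° = 3.822 m; N'_3 = 106·cos35.8° = 86.0; c'Δl = 63.83; W sinα = 62.0
Σc'Δl = 118.0 kN/m; ΣN' = 204.7 kN/m; ΣW sinα = 65.7 kN/m
Resisting = 118.0 + 204.7·tan26.2° = 118.0 + 100.7 = 218.7 kN/m
FS = 218.7 / 65.7 = 3.327

FS = 3.33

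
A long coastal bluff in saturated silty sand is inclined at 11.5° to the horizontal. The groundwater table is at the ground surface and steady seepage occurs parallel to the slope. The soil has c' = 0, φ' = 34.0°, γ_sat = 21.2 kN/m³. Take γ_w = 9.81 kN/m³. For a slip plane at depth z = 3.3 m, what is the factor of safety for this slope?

With seepage parallel to the slope and the water table at the surface, the effective normal stress on the slip plane uses the buoyant unit weight γ' = γ_sat − γ_w while the driving shear stress uses γ_sat:
FS = [c' + γ' z cos²β tanφ'] / [γ_sat z sinβ cosβ]
(For c' = 0 this reduces to FS = (γ'/γ_sat)·tanφ'/tanβ.)
γ' = 21.2 − 9.81 = 11.39 kN/m³
Numerator = 0.0 + 11.39·3.3·cos²11.5°·tan34.0° = 0.0 + 11.39·3.3·0.9603·0.6745 = 24.345 kPa
Denominator = 21.2·3.3·sin11.5°·cos11.5° = 21.2·3.3·0.1994·0.9799 = 13.668 kPa
FS = 24.345 / 13.668 = 1.781

FS = 1.78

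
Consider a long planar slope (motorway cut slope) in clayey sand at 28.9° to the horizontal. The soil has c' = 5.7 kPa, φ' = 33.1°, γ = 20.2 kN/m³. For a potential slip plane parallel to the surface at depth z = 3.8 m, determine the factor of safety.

For an infinite slope with a slip plane parallel to the surface (no pore pressure): FS = [c' + γz cos²β tanφ'] / [γz sinβ cosβ].
γz = 20.2·3.8 = 76.76 kN/m²
Numerator = 5.7 + 76.76·cos²28.9°·tan33.1° = 5.7 + 76.76·0.7664·0.6519 = 44.052 kPa
Denominator = 76.76·sin28.9°·cos28.9° = 76.76·0.4833·0.8755 = 32.477 kPa
FS = 44.052 / 32.477 = 1.356

FS = 1.36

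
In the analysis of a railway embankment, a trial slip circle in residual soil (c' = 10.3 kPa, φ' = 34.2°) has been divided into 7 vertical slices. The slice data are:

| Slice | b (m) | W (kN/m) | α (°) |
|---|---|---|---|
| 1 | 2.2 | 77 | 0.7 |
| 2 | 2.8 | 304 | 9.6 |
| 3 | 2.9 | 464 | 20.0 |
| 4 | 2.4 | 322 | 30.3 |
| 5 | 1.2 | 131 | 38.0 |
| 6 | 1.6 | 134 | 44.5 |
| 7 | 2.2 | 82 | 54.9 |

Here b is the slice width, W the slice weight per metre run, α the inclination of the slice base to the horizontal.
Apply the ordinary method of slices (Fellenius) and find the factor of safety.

Ordinary method of slices: FS = Σ[c'·Δl_i + (W_i cosα_i)·tanφ'] / Σ W_i sinα_i, with Δl_i = b_i / cosα_i.
Slice 1: Δl = 2.2/cos0.7° = 2.200 m; N'_1 = 77·cos0.7° = 77.0; c'Δl = 22.66; W sinα = 0.9
Slice 2: Δl = 2.8/cos9.6° = 2.840 m; N'_2 = 304·cos9.6° = 299.7; c'Δl = 29.25; W sinα = 50.7
Slice 3: Δl = 2.9/cos20.0° = 3.086 m; N'_3 = 464·cos20.0° = 436.0; c'Δl = 31.79; W sinα = 158.7
Slice 4: Δl = 2.4/cos30.3° = 2.780 m; N'_4 = 322·cos30.3° = 278.0; c'Δl = 28.63; W sinα = 162.5
Slice 5: Δl = 1.2/cos38.0° = 1.523 m; N'_5 = 131·cos38.0° = 103.2; c'Δl = 15.69; W sinα = 80.7
Slice 6: Δl = 1.6/cos44.5° = 2.243 m; N'_6 = 134·cos44.5° = 95.6; c'Δl = 23.11; W sinα = 93.9
Slice 7: Δl = 2.2/cos54.9° = 3.826 m; N'_7 = 82·cos54.9° = 47.2; c'Δl = 39.41; W sinα = 67.1
Σc'Δl = 190.5 kN/m; ΣN' = 1336.7 kN/m; ΣW sinα = 614.5 kN/m
Resisting = 190.5 + 1336.7·tan34.2° = 190.5 + 908.4 = 1099.0 kN/m
FS = 1099.0 / 614.5 = 1.789

FS = 1.79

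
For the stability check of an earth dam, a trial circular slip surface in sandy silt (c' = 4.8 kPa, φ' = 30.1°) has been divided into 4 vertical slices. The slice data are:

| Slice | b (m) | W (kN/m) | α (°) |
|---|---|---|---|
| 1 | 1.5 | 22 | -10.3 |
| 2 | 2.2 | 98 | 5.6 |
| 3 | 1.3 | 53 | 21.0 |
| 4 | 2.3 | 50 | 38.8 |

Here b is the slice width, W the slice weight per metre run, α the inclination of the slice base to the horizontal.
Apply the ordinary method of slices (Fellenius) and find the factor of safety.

Ordinary method of slices: FS = Σ[c'·Δl_i + (W_i cosα_i)·tanφ'] / Σ W_i sinα_i, with Δl_i = b_i / cosα_i.
Slice 1: Δl = 1.5/cos(-10.3°) = 1.525 m; N'_1 = 22·cos(-10.3°) = 21.6; c'Δl = 7.32; W sinα = -3.9
Slice 2: Δl = 2.2/cos5.6° = 2.211 m; N'_2 = 98·cos5.6° = 97.5; c'Δl = 10.61; W sinα = 9.6
Slice 3: Δl = 1.3/cos21.0° = 1.392 m; N'_3 = 53·cos21.0° = 49.5; c'Δl = 6.68; W sinα = 19.0
Slice 4: Δl = 2.3/cos38.8° = 2.951 m; N'_4 = 50·cos38.8° = 39.0; c'Δl = 14.17; W sinα = 31.3
Σc'Δl = 38.8 kN/m; ΣN' = 207.6 kN/m; ΣW sinα = 56.0 kN/m
Resisting = 38.8 + 207.6·tan30.1° = 38.8 + 120.4 = 159.1 kN/m
FS = 159.1 / 56.0 = 2.844

FS = 2.84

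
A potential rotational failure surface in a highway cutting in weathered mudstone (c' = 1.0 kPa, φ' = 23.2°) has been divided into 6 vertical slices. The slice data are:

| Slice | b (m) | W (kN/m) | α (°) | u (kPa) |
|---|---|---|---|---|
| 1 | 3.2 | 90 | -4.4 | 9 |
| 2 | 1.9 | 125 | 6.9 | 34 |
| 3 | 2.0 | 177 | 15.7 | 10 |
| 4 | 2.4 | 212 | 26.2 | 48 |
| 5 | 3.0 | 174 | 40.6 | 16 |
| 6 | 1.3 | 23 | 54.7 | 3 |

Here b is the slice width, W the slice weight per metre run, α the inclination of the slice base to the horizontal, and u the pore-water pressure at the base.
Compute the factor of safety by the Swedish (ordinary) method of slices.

Ordinary method of slices: FS = Σ[c'·Δl_i + (W_i cosα_i − u_i·Δl_i)·tanφ'] / Σ W_i sinα_i, with Δl_i = b_i / cosα_i.
Slice 1: Δl = 3.2/cos(-4.4°) = 3.209 m; N'_1 = 90·cos(-4.4°) − 9·3.209 = 60.8; c'Δl = 3.21; W sinα = -6.9
Slice 2: Δl = 1.9/cos6.9° = 1.914 m; N'_2 = 125·cos6.9° − 34·1.914 = 59.0; c'Δl = 1.91; W sinα = 15.0
Slice 3: Δl = 2.0/cos15.7° = 2.078 m; N'_3 = 177·cos15.7° − 10·2.078 = 149.6; c'Δl = 2.08; W sinα = 47.9
Slice 4: Δl = 2.4/cos26.2° = 2.675 m; N'_4 = 212·cos26.2° − 48·2.675 = 61.8; c'Δl = 2.67; W sinα = 93.6
Slice 5: Δl = 3.0/cos40.6° = 3.951 m; N'_5 = 174·cos40.6° − 16·3.951 = 68.9; c'Δl = 3.95; W sinα = 113.2
Slice 6: Δl = 1.3/cos54.7° = 2.250 m; N'_6 = 23·cos54.7° − 3·2.250 = 6.5; c'Δl = 2.25; W sinα = 18.8
Σc'Δl = 16.1 kN/m; ΣN' = 406.8 kN/m; ΣW sinα = 281.6 kN/m
Resisting = 16.1 + 406.8·tan23.2° = 16.1 + 174.3 = 190.4 kN/m
FS = 190.4 / 281.6 = 0.676

FS = 0.68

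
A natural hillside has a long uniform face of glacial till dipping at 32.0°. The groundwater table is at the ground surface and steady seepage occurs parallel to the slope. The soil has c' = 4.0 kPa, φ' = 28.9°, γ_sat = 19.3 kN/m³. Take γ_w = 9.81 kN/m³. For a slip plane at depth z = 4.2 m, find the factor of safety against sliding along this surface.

FS = 0.54

With seepage parallel to the slope and the water table at the surface, the effective normal stress on the slip plane uses the buoyant unit weight γ' = γ_sat − γ_w while the driving shear stress uses γ_sat:
FS = [c' + γ' z cos²β tanφ'] / [γ_sat z sinβ cosβ]
γ' = 19.3 − 9.81 = 9.49 kN/m³
Numerator = 4.0 + 9.49·4.2·cos²32.0°·tan28.9° = 4.0 + 9.49·4.2·0.7192·0.5520 = 19.824 kPa
Denominator = 19.3·4.2·sin32.0°·cos32.0° = 19.3·4.2·0.5299·0.8480 = 36.428 kPa
FS = 19.824 / 36.428 = 0.544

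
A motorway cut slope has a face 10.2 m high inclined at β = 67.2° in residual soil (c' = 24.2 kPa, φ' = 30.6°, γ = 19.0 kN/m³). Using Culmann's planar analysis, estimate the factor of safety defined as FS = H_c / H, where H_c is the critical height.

H_c = (4c'/γ) · sinβ cosφ' / [1 − cos(β − φ')]
    = (4·24.2/19.0) · sin67.2°·cos30.6° / [1 − cos36.6°]
    = 5.095 · 0.7935 / 0.1972 = 20.50 m
FS = H_c / H = 20.50 / 10.2 = 2.010

FS = 2.01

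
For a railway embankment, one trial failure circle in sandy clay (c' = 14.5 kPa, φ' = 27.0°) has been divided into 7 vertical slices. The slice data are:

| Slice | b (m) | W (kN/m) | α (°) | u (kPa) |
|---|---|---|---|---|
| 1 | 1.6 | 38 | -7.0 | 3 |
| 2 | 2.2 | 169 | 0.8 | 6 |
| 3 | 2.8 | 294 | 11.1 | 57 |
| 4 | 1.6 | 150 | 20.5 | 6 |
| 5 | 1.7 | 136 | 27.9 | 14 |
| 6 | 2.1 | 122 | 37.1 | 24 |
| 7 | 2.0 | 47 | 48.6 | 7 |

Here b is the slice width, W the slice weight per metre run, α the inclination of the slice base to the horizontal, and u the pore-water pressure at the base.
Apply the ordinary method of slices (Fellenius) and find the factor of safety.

FS = 1.89

Ordinary method of slices: FS = Σ[c'·Δl_i + (W_i cosα_i − u_i·Δl_i)·tanφ'] / Σ W_i sinα_i, with Δl_i = b_i / cosα_i.
Slice 1: Δl = 1.6/cos(-7.0°) = 1.612 m; N'_1 = 38·cos(-7.0°) − 3·1.612 = 32.9; c'Δl = 23.37; W sinα = -4.6
Slice 2: Δl = 2.2/cos0.8° = 2.200 m; N'_2 = 169·cos0.8° − 6·2.200 = 155.8; c'Δl = 31.90; W sinα = 2.4
Slice 3: Δl = 2.8/cos11.1° = 2.853 m; N'_3 = 294·cos11.1° − 57·2.853 = 125.9; c'Δl = 41.37; W sinα = 56.6
Slice 4: Δl = 1.6/cos20.5° = 1.708 m; N'_4 = 150·cos20.5° − 6·1.708 = 130.3; c'Δl = 24.77; W sinα = 52.5
Slice 5: Δl = 1.7/cos27.9° = 1.924 m; N'_5 = 136·cos27.9° − 14·1.924 = 93.3; c'Δl = 27.89; W sinα = 63.6
Slice 6: Δl = 2.1/cos37.1° = 2.633 m; N'_6 = 122·cos37.1° − 24·2.633 = 34.1; c'Δl = 38.18; W sinα = 73.6
Slice 7: Δl = 2.0/cos48.6° = 3.024 m; N'_7 = 47·cos48.6° − 7·3.024 = 9.9; c'Δl = 43.85; W sinα = 35.3
Σc'Δl = 231.3 kN/m; ΣN' = 582.1 kN/m; ΣW sinα = 279.3 kN/m
Resisting = 231.3 + 582.1·tan27.0° = 231.3 + 296.6 = 527.9 kN/m
FS = 527.9 / 279.3 = 1.890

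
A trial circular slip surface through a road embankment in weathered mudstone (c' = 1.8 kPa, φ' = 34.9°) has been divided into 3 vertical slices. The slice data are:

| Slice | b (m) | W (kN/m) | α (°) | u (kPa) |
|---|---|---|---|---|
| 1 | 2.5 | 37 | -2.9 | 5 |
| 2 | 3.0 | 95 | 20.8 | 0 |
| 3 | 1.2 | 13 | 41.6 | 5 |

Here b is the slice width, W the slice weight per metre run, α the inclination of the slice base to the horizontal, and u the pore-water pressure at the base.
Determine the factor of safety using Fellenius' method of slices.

FS = 2.31

Ordinary method of slices: FS = Σ[c'·Δl_i + (W_i cosα_i − u_i·Δl_i)·tanφ'] / Σ W_i sinα_i, with Δl_i = b_i / cosα_i.
Slice 1: Δl = 2.5/cos(-2.9°) = 2.503 m; N'_1 = 37·cos(-2.9°) − 5·2.503 = 24.4; c'Δl = 4.51; W sinα = -1.9
Slice 2: Δl = 3.0/cos20.8° = 3.209 m; N'_2 = 95·cos20.8° − 0·3.209 = 88.8; c'Δl = 5.78; W sinα = 33.7
Slice 3: Δl = 1.2/cos41.6° = 1.605 m; N'_3 = 13·cos41.6° − 5·1.605 = 1.7; c'Δl = 2.89; W sinα = 8.6
Σc'Δl = 13.2 kN/m; ΣN' = 114.9 kN/m; ΣW sinα = 40.5 kN/m
Resisting = 13.2 + 114.9·tan34.9° = 13.2 + 80.2 = 93.4 kN/m
FS = 93.4 / 40.5 = 2.305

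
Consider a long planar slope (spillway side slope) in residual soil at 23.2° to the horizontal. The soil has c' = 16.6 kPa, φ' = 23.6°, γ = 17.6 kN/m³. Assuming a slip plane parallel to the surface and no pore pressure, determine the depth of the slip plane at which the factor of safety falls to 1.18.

z = 16.21 m

Setting FS = 1.18 in FS = [c' + γz cos²β tanφ'] / [γz sinβ cosβ] and solving for z:
z = c' / [γ cosβ (FS·sinβ − cosβ·tanφ')]
  = 16.6 / [17.6·cos23.2°·(1.18·sin23.2° − cos23.2°·tan23.6°)]
  = 16.6 / [17.6·0.9191·(1.18·0.3939 − 0.9191·0.4369)]
  = 16.6 / 1.0238 = 16.213 m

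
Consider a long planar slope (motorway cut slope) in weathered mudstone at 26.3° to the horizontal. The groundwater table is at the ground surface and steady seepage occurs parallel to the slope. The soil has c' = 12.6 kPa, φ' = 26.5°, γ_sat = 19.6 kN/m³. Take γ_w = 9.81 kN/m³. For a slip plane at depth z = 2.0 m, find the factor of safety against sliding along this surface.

FS = 1.31

With seepage parallel to the slope and the water table at the surface, the effective normal stress on the slip plane uses the buoyant unit weight γ' = γ_sat − γ_w while the driving shear stress uses γ_sat:
FS = [c' + γ' z cos²β tanφ'] / [γ_sat z sinβ cosβ]
γ' = 19.6 − 9.81 = 9.79 kN/m³
Numerator = 12.6 + 9.79·2.0·cos²26.3°·tan26.5° = 12.6 + 9.79·2.0·0.8037·0.4986 = 20.446 kPa
Denominator = 19.6·2.0·sin26.3°·cos26.3° = 19.6·2.0·0.4431·0.8965 = 15.571 kPa
FS = 20.446 / 15.571 = 1.313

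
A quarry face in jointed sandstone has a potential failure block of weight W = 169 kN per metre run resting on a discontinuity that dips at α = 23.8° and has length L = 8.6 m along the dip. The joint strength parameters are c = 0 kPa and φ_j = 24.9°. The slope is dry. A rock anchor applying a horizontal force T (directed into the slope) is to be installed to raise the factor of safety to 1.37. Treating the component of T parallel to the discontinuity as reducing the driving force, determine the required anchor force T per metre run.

T = 15 kN/m

Resolving forces along and normal to the sliding plane, with the horizontal anchor force T adding T·sinα to the effective normal force and T·cosα acting up the plane against the driving force:
FS = [cL + (W cosα + T sinα) tanφ_j] / [W sinα − T cosα]
Without the anchor: N' = 154.6 kN/m, driving T_d = 68.2 kN/m, resisting R = 0·8.6 + 154.6·tan24.9° = 71.8 kN/m, FS = 1.05.
Setting FS = 1.37 and solving for T:
1.37·(68.2 − T cos23.8°) = 71.8 + T sin23.8°·tan24.9°
T·(sin23.8°·tan24.9° + 1.37·cos23.8°) = 1.37·68.2 − 71.8
T·(0.4035·0.4642 + 1.37·0.9150) = 93.4 − 71.8 = 21.7
T·1.4408 = 21.7
T = 15.0 kN/m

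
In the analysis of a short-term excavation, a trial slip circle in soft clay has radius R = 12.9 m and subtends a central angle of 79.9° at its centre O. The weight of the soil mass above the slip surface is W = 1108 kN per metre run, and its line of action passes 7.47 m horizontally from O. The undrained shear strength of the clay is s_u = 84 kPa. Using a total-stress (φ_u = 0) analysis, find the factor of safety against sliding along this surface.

Taking moments about the centre O, the resisting moment is provided by the undrained shear strength acting along the arc:
Arc length L_a = R·θ = 12.9·(79.9°·π/180) = 12.9·1.3945 = 17.99 m
M_R = s_u·L_a·R = 84·17.99·12.9 = 19493.2 kN·m/m
M_D = W·d = 1108·7.47 = 8276.8 kN·m/m
FS = M_R / M_D = 19493.2 / 8276.8 = 2.355

FS = 2.36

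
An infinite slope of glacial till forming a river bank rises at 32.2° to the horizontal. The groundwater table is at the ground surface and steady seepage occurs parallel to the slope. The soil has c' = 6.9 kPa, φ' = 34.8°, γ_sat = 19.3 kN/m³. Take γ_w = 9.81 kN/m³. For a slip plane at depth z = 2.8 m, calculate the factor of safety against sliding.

FS = 0.83

With seepage parallel to the slope and the water table at the surface, the effective normal stress on the slip plane uses the buoyant unit weight γ' = γ_sat − γ_w while the driving shear stress uses γ_sat:
FS = [c' + γ' z cos²β tanφ'] / [γ_sat z sinβ cosβ]
γ' = 19.3 − 9.81 = 9.49 kN/m³
Numerator = 6.9 + 9.49·2.8·cos²32.2°·tan34.8° = 6.9 + 9.49·2.8·0.7160·0.6950 = 20.124 kPa
Denominator = 19.3·2.8·sin32.2°·cos32.2° = 19.3·2.8·0.5329·0.8462 = 24.368 kPa
FS = 20.124 / 24.368 = 0.826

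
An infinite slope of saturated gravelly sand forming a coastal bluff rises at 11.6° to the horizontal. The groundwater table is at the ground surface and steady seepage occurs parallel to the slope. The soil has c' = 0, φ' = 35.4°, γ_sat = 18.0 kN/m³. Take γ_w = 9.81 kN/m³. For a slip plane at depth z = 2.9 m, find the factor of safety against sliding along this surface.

FS = 1.58

With seepage parallel to the slope and the water table at the surface, the effective normal stress on the slip plane uses the buoyant unit weight γ' = γ_sat − γ_w while the driving shear stress uses γ_sat:
FS = [c' + γ' z cos²β tanφ'] / [γ_sat z sinβ cosβ]
(For c' = 0 this reduces to FS = (γ'/γ_sat)·tanφ'/tanβ.)
γ' = 18.0 − 9.81 = 8.19 kN/m³
Numerator = 0.0 + 8.19·2.9·cos²11.6°·tan35.4° = 0.0 + 8.19·2.9·0.9596·0.7107 = 16.197 kPa
Denominator = 18.0·2.9·sin11.6°·cos11.6° = 18.0·2.9·0.2011·0.9796 = 10.282 kPa
FS = 16.197 / 10.282 = 1.575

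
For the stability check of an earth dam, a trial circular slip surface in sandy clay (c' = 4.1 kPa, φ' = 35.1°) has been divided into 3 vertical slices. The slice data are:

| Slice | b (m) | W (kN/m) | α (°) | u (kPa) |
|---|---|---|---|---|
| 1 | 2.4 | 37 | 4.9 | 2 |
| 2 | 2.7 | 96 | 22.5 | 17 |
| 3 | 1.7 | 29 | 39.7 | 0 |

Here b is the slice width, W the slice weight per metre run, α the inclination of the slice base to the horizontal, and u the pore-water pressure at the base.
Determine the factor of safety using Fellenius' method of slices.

Ordinary method of slices: FS = Σ[c'·Δl_i + (W_i cosα_i − u_i·Δl_i)·tanφ'] / Σ W_i sinα_i, with Δl_i = b_i / cosα_i.
Slice 1: Δl = 2.4/cos4.9° = 2.409 m; N'_1 = 37·cos4.9° − 2·2.409 = 32.0; c'Δl = 9.88; W sinα = 3.2
Slice 2: Δl = 2.7/cos22.5° = 2.922 m; N'_2 = 96·cos22.5° − 17·2.922 = 39.0; c'Δl = 11.98; W sinα = 36.7
Slice 3: Δl = 1.7/cos39.7° = 2.210 m; N'_3 = 29·cos39.7° − 0·2.210 = 22.3; c'Δl = 9.06; W sinα = 18.5
Σc'Δl = 30.9 kN/m; ΣN' = 93.4 kN/m; ΣW sinα = 58.4 kN/m
Resisting = 30.9 + 93.4·tan35.1° = 30.9 + 65.6 = 96.5 kN/m
FS = 96.5 / 58.4 = 1.652

FS = 1.65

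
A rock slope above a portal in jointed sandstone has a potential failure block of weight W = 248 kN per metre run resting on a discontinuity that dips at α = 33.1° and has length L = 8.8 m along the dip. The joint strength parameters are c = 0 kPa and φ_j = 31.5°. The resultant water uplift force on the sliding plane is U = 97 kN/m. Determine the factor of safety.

FS = 0.50

Resolving the block weight along and normal to the plane and applying the Mohr–Coulomb strength on the joint:
N' = W cosα − U = 248·cos33.1° − 97 = 110.8 kN/m
Driving force T = W sinα = 248·sin33.1° = 135.4 kN/m
Resisting force R = c·L + N'·tanφ_j = 0·8.8 + 110.8·tan31.5° = 0.0 + 67.9 = 67.9 kN/m
FS = R / T = 67.9 / 135.4 = 0.501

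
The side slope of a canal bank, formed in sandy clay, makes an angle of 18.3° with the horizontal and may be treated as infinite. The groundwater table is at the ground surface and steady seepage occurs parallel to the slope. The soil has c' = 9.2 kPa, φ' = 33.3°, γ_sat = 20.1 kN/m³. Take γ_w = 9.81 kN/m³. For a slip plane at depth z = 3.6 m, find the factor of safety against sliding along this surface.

FS = 1.44

With seepage parallel to the slope and the water table at the surface, the effective normal stress on the slip plane uses the buoyant unit weight γ' = γ_sat − γ_w while the driving shear stress uses γ_sat:
FS = [c' + γ' z cos²β tanφ'] / [γ_sat z sinβ cosβ]
γ' = 20.1 − 9.81 = 10.29 kN/m³
Numerator = 9.2 + 10.29·3.6·cos²18.3°·tan33.3° = 9.2 + 10.29·3.6·0.9014·0.6569 = 31.134 kPa
Denominator = 20.1·3.6·sin18.3°·cos18.3° = 20.1·3.6·0.3140·0.9494 = 21.571 kPa
FS = 31.134 / 21.571 = 1.443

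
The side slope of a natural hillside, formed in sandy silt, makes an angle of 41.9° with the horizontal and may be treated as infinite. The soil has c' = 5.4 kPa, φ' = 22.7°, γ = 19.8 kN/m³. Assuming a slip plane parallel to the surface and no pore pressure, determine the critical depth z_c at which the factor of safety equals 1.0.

z_c = 1.03 m

Setting FS = 1.00 in FS = [c' + γz cos²β tanφ'] / [γz sinβ cosβ] and solving for z:
z = c' / [γ cosβ (FS·sinβ − cosβ·tanφ')]
  = 5.4 / [19.8·cos41.9°·(1.00·sin41.9° − cos41.9°·tan22.7°)]
  = 5.4 / [19.8·0.7443·(1.00·0.6678 − 0.7443·0.4183)]
  = 5.4 / 5.2536 = 1.028 m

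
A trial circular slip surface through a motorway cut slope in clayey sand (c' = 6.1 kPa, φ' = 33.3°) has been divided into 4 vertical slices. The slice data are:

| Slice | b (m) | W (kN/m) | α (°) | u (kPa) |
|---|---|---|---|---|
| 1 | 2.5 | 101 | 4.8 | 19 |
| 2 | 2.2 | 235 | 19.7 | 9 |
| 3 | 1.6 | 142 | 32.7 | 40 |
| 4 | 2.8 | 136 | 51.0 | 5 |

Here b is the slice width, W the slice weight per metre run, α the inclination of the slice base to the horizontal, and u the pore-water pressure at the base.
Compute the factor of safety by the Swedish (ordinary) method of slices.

Ordinary method of slices: FS = Σ[c'·Δl_i + (W_i cosα_i − u_i·Δl_i)·tanφ'] / Σ W_i sinα_i, with Δl_i = b_i / cosα_i.
Slice 1: Δl = 2.5/cos4.8° = 2.509 m; N'_1 = 101·cos4.8° − 19·2.509 = 53.0; c'Δl = 15.30; W sinα = 8.5
Slice 2: Δl = 2.2/cos19.7° = 2.337 m; N'_2 = 235·cos19.7° − 9·2.337 = 200.2; c'Δl = 14.25; W sinα = 79.2
Slice 3: Δl = 1.6/cos32.7° = 1.901 m; N'_3 = 142·cos32.7° − 40·1.901 = 43.4; c'Δl = 11.60; W sinα = 76.7
Slice 4: Δl = 2.8/cos51.0° = 4.449 m; N'_4 = 136·cos51.0° − 5·4.449 = 63.3; c'Δl = 27.14; W sinα = 105.7
Σc'Δl = 68.3 kN/m; ΣN' = 360.0 kN/m; ΣW sinα = 270.1 kN/m
Resisting = 68.3 + 360.0·tan33.3° = 68.3 + 236.5 = 304.8 kN/m
FS = 304.8 / 270.1 = 1.128

FS = 1.13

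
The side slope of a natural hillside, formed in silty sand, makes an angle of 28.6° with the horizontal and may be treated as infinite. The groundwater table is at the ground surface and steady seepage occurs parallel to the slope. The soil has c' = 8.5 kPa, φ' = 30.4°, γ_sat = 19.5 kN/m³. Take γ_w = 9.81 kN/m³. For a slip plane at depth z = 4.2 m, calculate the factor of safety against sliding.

With seepage parallel to the slope and the water table at the surface, the effective normal stress on the slip plane uses the buoyant unit weight γ' = γ_sat − γ_w while the driving shear stress uses γ_sat:
FS = [c' + γ' z cos²β tanφ'] / [γ_sat z sinβ cosβ]
γ' = 19.5 − 9.81 = 9.69 kN/m³
Numerator = 8.5 + 9.69·4.2·cos²28.6°·tan30.4° = 8.5 + 9.69·4.2·0.7709·0.5867 = 26.906 kPa
Denominator = 19.5·4.2·sin28.6°·cos28.6° = 19.5·4.2·0.4787·0.8780 = 34.421 kPa
FS = 26.906 / 34.421 = 0.782

FS = 0.78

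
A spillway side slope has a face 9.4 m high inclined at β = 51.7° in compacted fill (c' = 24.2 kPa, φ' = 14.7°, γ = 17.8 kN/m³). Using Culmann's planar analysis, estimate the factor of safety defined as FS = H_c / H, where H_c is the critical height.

FS = 2.18

H_c = (4c'/γ) · sinβ cosφ' / [1 − cos(β − φ')]
    = (4·24.2/17.8) · sin51.7°·cos14.7° / [1 − cos37.0°]
    = 5.438 · 0.7591 / 0.2014 = 20.50 m
FS = H_c / H = 20.50 / 9.4 = 2.181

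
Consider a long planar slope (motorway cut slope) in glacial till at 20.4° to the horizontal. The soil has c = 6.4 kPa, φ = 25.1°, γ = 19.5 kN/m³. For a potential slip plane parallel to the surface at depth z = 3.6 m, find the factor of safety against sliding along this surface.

FS = 1.54

For an infinite slope with a slip plane parallel to the surface (no pore pressure): FS = [c + γz cos²β tanφ] / [γz sinβ cosβ].
γz = 19.5·3.6 = 70.20 kN/m²
Numerator = 6.4 + 70.20·cos²20.4°·tan25.1° = 6.4 + 70.20·0.8785·0.4684 = 35.289 kPa
Denominator = 70.20·sin20.4°·cos20.4° = 70.20·0.3486·0.9373 = 22.935 kPa
FS = 35.289 / 22.935 = 1.539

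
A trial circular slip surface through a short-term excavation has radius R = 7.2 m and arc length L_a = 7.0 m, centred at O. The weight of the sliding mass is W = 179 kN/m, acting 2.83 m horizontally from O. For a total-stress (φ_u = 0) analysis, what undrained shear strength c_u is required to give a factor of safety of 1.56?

FS = c_u·L_a·R / (W·d), so c_u = FS·W·d / (L_a·R).
c_u = 1.56·179·2.83 / (7.00·7.2) = 790.2 / 50.40 = 15.68 kPa

c_u = 15.7 kPa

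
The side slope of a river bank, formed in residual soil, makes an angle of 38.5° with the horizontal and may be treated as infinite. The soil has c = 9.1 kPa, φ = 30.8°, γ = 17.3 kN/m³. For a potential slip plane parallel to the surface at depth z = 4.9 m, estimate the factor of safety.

For an infinite slope with a slip plane parallel to the surface (no pore pressure): FS = [c + γz cos²β tanφ] / [γz sinβ cosβ].
γz = 17.3·4.9 = 84.77 kN/m²
Numerator = 9.1 + 84.77·cos²38.5°·tan30.8° = 9.1 + 84.77·0.6125·0.5961 = 40.050 kPa
Denominator = 84.77·sin38.5°·cos38.5° = 84.77·0.6225·0.7826 = 41.299 kPa
FS = 40.050 / 41.299 = 0.970

FS = 0.97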